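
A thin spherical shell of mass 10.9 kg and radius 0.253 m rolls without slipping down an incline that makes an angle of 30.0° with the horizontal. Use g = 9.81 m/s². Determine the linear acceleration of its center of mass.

a ≈ 2.94 m/s²

Translation along the incline: Mg sinθ − f = Ma.
Rotation about the center: fR = Iα with I = (2/3)MR². No-slip gives a = αR, so f = (I/R²)a = (2/3)M a.
Substituting: Mg sinθ = (1 + 0.6667)Ma, so a = g sinθ/(1 + 0.6667) = (9.81) sin 30.0° / 1.667 = 2.943 m/s².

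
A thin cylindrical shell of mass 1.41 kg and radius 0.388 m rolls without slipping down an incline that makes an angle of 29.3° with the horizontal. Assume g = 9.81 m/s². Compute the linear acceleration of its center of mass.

a ≈ 2.40 m/s²

Translation along the incline: Mg sinθ − f = Ma.
Rotation about the center: fR = Iα with I = MR². No-slip gives a = αR, so f = (I/R²)a = M a.
Substituting: Mg sinθ = (1 + 1.000)Ma, so a = g sinθ/(1 + 1.000) = (9.81) sin 29.3° / 2.000 = 2.400 m/s².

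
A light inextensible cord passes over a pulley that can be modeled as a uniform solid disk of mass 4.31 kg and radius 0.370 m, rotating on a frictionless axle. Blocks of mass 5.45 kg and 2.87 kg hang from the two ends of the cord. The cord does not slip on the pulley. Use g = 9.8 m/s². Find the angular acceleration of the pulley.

I = ½MR² = (1/2)(4.31)(0.370)² = 0.2950 kg·m².
Heavier block: m₁g − T₁ = m₁a. Lighter block: T₂ − m₂g = m₂a.
Pulley: (T₁ − T₂)R = Iα = I(a/R), so T₁ − T₂ = (I/R²)a = (1/2)M_p a = 2.155·a.
Adding the three: (m₁ − m₂)g = (m₁ + m₂ + 2.155)a, so a = (5.45 − 2.87)(9.8)/(5.45 + 2.87 + 2.155) = 2.414 m/s².
α = a/R = 2.414/0.370 = 6.524 rad/s².

α ≈ 6.52 rad/s²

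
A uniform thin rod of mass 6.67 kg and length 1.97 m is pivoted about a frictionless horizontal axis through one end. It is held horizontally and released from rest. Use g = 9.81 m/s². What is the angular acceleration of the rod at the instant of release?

About the pivot, I = (1/3)ML² = (1/3)(6.67)(1.97)² = 8.629 kg·m².
The weight acts at the center, a distance L/2 = 0.9850 m from the pivot; τ = Mg(L/2) = 64.45 N·m.
α = τ/I = 64.45/8.629 = 7.470 rad/s².
(Equivalently α = (3g/(2L)) = 7.470 rad/s².)

α ≈ 7.47 rad/s²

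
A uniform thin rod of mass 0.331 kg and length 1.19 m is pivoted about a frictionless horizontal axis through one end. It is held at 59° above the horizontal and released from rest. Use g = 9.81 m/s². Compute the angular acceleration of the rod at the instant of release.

α ≈ 6.37 rad/s²

About the pivot, I = (1/3)ML² = (1/3)(0.331)(1.19)² = 0.1562 kg·m².
The weight acts at the center, a distance L/2 = 0.5950 m from the pivot; τ = Mg(L/2) cos 59° = 0.9951 N·m.
α = τ/I = 0.9951/0.1562 = 6.369 rad/s².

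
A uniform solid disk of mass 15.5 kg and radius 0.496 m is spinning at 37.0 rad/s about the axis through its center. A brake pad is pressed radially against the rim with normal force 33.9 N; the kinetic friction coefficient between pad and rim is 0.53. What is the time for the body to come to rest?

I = ½MR² = (1/2)(15.5)(0.496)² = 1.907 kg·m².
Friction force f = μN = (0.53)(33.9) = 17.97 N at the rim; torque magnitude τ = fR = 8.912 N·m, opposing ω.
|α| = τ/I = 8.912/1.907 = 4.674 rad/s² (deceleration).
0 = ω₀ − |α|t ⇒ t = ω₀/|α| = 37.0/4.674 = 7.916 s.

t ≈ 7.92 s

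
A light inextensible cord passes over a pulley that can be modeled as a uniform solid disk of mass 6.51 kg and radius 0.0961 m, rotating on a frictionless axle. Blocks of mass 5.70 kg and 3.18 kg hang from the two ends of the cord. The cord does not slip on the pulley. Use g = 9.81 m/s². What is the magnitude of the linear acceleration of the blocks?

I = ½MR² = (1/2)(6.51)(0.0961)² = 0.03006 kg·m².
Heavier block: m₁g − T₁ = m₁a. Lighter block: T₂ − m₂g = m₂a.
Pulley: (T₁ − T₂)R = Iα = I(a/R), so T₁ − T₂ = (I/R²)a = (1/2)M_p a = 3.255·a.
Adding the three: (m₁ − m₂)g = (m₁ + m₂ + 3.255)a, so a = (5.70 − 3.18)(9.81)/(5.70 + 3.18 + 3.255) = 2.037 m/s².

a ≈ 2.04 m/s²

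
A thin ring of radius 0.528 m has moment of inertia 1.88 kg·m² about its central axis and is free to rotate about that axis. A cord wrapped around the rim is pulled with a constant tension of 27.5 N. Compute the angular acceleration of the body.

τ = F R = (27.5)(0.528) = 14.52 N·m.
From τ = Iα: α = 14.52/1.880 = 7.723 rad/s².

α ≈ 7.72 rad/s²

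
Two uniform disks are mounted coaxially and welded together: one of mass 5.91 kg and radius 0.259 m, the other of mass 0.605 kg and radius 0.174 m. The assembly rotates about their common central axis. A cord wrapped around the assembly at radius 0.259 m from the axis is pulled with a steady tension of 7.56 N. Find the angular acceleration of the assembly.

α ≈ 9.44 rad/s²

I = ½M₁R₁² + ½M₂R₂² = ½(5.91)(0.259)² + ½(0.605)(0.174)² = 0.2074 kg·m².
τ = F r = (7.56)(0.259) = 1.958 N·m.
α = τ/I = 1.958/0.2074 = 9.442 rad/s².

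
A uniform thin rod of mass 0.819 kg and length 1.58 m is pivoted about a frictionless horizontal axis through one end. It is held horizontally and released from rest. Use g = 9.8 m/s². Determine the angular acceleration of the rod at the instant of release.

About the pivot, I = (1/3)ML² = (1/3)(0.819)(1.58)² = 0.6815 kg·m².
The weight acts at the center, a distance L/2 = 0.7900 m from the pivot; τ = Mg(L/2) = 6.341 N·m.
α = τ/I = 6.341/0.6815 = 9.304 rad/s².

α ≈ 9.30 rad/s²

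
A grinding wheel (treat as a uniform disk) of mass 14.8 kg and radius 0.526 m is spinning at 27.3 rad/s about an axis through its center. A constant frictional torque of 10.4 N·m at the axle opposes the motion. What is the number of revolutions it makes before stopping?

I = ½MR² = (1/2)(14.8)(0.526)² = 2.047 kg·m².
The net torque has magnitude 10.4 N·m, opposing ω.
|α| = τ/I = 10.40/2.047 = 5.080 rad/s² (deceleration).
ω² = ω₀² − 2|α|θ with ω = 0 ⇒ θ = ω₀²/(2|α|) = 73.36 rad = 11.68 rev.

≈ 11.7 revolutions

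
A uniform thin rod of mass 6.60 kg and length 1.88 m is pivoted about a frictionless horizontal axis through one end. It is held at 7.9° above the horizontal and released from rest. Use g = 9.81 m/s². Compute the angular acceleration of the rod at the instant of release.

α ≈ 7.75 rad/s²

About the pivot, I = (1/3)ML² = (1/3)(6.60)(1.88)² = 7.776 kg·m².
The weight acts at the center, a distance L/2 = 0.9400 m from the pivot; τ = Mg(L/2) cos 7.9° = 60.28 N·m.
α = τ/I = 60.28/7.776 = 7.753 rad/s².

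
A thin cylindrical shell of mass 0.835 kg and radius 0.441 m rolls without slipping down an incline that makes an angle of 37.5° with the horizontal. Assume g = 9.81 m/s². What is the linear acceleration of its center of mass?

a ≈ 2.99 m/s²

Translation along the incline: Mg sinθ − f = Ma.
Rotation about the center: fR = Iα with I = MR². No-slip gives a = αR, so f = (I/R²)a = M a.
Substituting: Mg sinθ = (1 + 1.000)Ma, so a = g sinθ/(1 + 1.000) = (9.81) sin 37.5° / 2.000 = 2.986 m/s².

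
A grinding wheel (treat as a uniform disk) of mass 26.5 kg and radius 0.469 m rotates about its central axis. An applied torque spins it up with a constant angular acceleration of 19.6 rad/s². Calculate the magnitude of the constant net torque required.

τ ≈ 57.1 N·m

I = ½MR² = (1/2)(26.5)(0.469)² = 2.914 kg·m².
τ = Iα = (2.914)(19.60) = 57.12 N·m.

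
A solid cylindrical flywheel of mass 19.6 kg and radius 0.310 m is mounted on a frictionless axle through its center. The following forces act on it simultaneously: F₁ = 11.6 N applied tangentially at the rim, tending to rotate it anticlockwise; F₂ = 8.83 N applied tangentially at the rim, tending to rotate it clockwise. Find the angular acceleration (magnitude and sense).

α ≈ 0.912 rad/s², anticlockwise

I = ½MR² = (1/2)(19.6)(0.310)² = 0.9418 kg·m².
Taking anticlockwise as positive: τ₁ = +(11.6)(0.310) = +3.596 N·m; τ₂ = −(8.83)(0.310) = −2.737 N·m.
Net torque τ = 0.8587 N·m.
α = τ/I = 0.8587/0.9418 = 0.9118 rad/s².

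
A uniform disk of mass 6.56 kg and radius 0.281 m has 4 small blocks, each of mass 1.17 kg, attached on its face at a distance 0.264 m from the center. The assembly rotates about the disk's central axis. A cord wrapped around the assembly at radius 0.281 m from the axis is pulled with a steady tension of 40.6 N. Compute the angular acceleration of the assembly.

α ≈ 19.5 rad/s²

I_disk = ½MR² = ½(6.56)(0.281)² = 0.2590 kg·m².
I_blocks = 4·m·r² = 4(1.17)(0.264)² = 0.3262 kg·m².
Total I = 0.5852 kg·m².
τ = F r = (40.6)(0.281) = 11.41 N·m.
α = τ/I = 11.41/0.5852 = 19.50 rad/s².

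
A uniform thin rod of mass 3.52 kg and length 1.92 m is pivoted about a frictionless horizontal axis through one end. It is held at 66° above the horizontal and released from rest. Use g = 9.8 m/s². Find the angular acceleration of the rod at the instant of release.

About the pivot, I = (1/3)ML² = (1/3)(3.52)(1.92)² = 4.325 kg·m².
The weight acts at the center, a distance L/2 = 0.9600 m from the pivot; τ = Mg(L/2) cos 66° = 13.47 N·m.
α = τ/I = 13.47/4.325 = 3.114 rad/s².
(Equivalently α = (3g/(2L)) cos 66° = 3.114 rad/s².)

α ≈ 3.11 rad/s²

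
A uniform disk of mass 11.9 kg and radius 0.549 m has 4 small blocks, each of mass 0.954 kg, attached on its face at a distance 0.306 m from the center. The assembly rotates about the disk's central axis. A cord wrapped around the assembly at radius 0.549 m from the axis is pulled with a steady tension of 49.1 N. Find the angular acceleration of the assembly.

I_disk = ½MR² = ½(11.9)(0.549)² = 1.793 kg·m².
I_blocks = 4·m·r² = 4(0.954)(0.306)² = 0.3573 kg·m².
Total I = 2.151 kg·m².
τ = F r = (49.1)(0.549) = 26.96 N·m.
α = τ/I = 26.96/2.151 = 12.53 rad/s².

α ≈ 12.5 rad/s²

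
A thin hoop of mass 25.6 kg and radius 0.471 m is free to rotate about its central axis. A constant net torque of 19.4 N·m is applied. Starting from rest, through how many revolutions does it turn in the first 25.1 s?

I = MR² = (25.6)(0.471)² = 5.679 kg·m².
α = τ/I = 19.4/5.679 = 3.416 rad/s².
θ = ½αt² = ½(3.416)(25.1)² = 1076 rad.
Revolutions = θ/(2π) = 171.3.

≈ 171 revolutions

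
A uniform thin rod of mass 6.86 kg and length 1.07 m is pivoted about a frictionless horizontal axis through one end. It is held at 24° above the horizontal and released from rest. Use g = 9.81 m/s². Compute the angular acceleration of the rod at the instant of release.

About the pivot, I = (1/3)ML² = (1/3)(6.86)(1.07)² = 2.618 kg·m².
The weight acts at the center, a distance L/2 = 0.5350 m from the pivot; τ = Mg(L/2) cos 24° = 32.89 N·m.
α = τ/I = 32.89/2.618 = 12.56 rad/s².
(Equivalently α = (3g/(2L)) cos 24° = 12.56 rad/s².)

α ≈ 12.6 rad/s²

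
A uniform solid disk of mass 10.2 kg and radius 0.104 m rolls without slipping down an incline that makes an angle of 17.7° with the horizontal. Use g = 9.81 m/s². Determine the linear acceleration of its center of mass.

Translation along the incline: Mg sinθ − f = Ma.
Rotation about the center: fR = Iα with I = ½MR². No-slip gives a = αR, so f = (I/R²)a = (1/2)M a.
Substituting: Mg sinθ = (1 + 0.5000)Ma, so a = g sinθ/(1 + 0.5000) = (9.81) sin 17.7° / 1.500 = 1.988 m/s².

a ≈ 1.99 m/s²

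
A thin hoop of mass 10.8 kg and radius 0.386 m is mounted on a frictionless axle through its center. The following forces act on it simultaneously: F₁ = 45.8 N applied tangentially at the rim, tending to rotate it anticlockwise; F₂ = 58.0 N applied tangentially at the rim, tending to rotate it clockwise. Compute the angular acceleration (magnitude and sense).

α ≈ 2.93 rad/s², clockwise

I = MR² = (10.8)(0.386)² = 1.609 kg·m².
Taking anticlockwise as positive: τ₁ = +(45.8)(0.386) = +17.68 N·m; τ₂ = −(58.0)(0.386) = −22.39 N·m.
Net torque τ = -4.709 N·m.
α = τ/I = -4.709/1.609 = -2.927 rad/s².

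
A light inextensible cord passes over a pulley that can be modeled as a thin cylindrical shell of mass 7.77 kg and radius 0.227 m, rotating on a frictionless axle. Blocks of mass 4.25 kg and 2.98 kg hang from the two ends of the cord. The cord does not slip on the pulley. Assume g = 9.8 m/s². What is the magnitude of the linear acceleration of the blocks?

a ≈ 0.830 m/s²

I = MR² = (7.77)(0.227)² = 0.4004 kg·m².
Heavier block: m₁g − T₁ = m₁a. Lighter block: T₂ − m₂g = m₂a.
Pulley: (T₁ − T₂)R = Iα = I(a/R), so T₁ − T₂ = (I/R²)a = 1·M_p a = 7.770·a.
Adding the three: (m₁ − m₂)g = (m₁ + m₂ + 7.770)a, so a = (4.25 − 2.98)(9.8)/(4.25 + 2.98 + 7.770) = 0.8297 m/s².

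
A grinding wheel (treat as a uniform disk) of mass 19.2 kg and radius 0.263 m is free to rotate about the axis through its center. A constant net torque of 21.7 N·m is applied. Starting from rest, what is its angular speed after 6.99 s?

ω ≈ 228 rad/s

I = ½MR² = (1/2)(19.2)(0.263)² = 0.6640 kg·m².
α = τ/I = 21.7/0.6640 = 32.68 rad/s².
ω = ω₀ + αt = 0 + (32.68)(6.99) = 228.4 rad/s.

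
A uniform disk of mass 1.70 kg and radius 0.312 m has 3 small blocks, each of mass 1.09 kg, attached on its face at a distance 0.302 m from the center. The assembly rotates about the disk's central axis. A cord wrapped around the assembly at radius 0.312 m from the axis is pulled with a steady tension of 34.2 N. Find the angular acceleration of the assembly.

α ≈ 28.0 rad/s²

I_disk = ½MR² = ½(1.70)(0.312)² = 0.08274 kg·m².
I_blocks = 3·m·r² = 3(1.09)(0.302)² = 0.2982 kg·m².
Total I = 0.3810 kg·m².
τ = F r = (34.2)(0.312) = 10.67 N·m.
α = τ/I = 10.67/0.3810 = 28.01 rad/s².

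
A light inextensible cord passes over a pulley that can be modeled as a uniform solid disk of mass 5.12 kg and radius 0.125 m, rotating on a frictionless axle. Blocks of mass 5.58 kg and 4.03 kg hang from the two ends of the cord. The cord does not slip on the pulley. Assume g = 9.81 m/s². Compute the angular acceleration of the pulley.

α ≈ 10.00 rad/s²

I = ½MR² = (1/2)(5.12)(0.125)² = 0.04000 kg·m².
Heavier block: m₁g − T₁ = m₁a. Lighter block: T₂ − m₂g = m₂a.
Pulley: (T₁ − T₂)R = Iα = I(a/R), so T₁ − T₂ = (I/R²)a = (1/2)M_p a = 2.560·a.
Adding the three: (m₁ − m₂)g = (m₁ + m₂ + 2.560)a, so a = (5.58 − 4.03)(9.81)/(5.58 + 4.03 + 2.560) = 1.249 m/s².
α = a/R = 1.249/0.125 = 9.995 rad/s².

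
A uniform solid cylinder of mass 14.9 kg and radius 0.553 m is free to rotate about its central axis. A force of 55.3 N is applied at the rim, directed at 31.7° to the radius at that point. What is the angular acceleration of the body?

α ≈ 7.05 rad/s²

I = ½MR² = (1/2)(14.9)(0.553)² = 2.278 kg·m².
Only the tangential component produces torque: τ = F R sinθ = (55.3)(0.553) sin 31.7° = 16.07 N·m.
Newton's second law for rotation, τ = Iα, gives α = τ/I = 16.07/2.278 = 7.053 rad/s².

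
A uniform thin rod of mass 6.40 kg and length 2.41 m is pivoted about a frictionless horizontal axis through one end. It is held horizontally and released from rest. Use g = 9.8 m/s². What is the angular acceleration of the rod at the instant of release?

About the pivot, I = (1/3)ML² = (1/3)(6.40)(2.41)² = 12.39 kg·m².
The weight acts at the center, a distance L/2 = 1.205 m from the pivot; τ = Mg(L/2) = 75.58 N·m.
α = τ/I = 75.58/12.39 = 6.100 rad/s².

α ≈ 6.10 rad/s²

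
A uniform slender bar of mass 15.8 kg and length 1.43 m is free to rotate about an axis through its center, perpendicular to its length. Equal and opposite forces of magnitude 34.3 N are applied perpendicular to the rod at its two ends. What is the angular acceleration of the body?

α ≈ 18.2 rad/s²

I = (1/12)ML² = (1/12)(15.8)(1.43)² = 2.692 kg·m².
The couple gives τ = F·(L/2) + F·(L/2) = F L = (34.3)(1.43) = 49.05 N·m.
Newton's second law for rotation, τ = Iα, gives α = τ/I = 49.05/2.692 = 18.22 rad/s².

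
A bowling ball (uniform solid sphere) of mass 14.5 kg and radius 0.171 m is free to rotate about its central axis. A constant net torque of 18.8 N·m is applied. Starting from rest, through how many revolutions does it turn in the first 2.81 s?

I = (2/5)MR² = (2/5)(14.5)(0.171)² = 0.1696 kg·m².
α = τ/I = 18.8/0.1696 = 110.9 rad/s².
θ = ½αt² = ½(110.9)(2.81)² = 437.6 rad.
Revolutions = θ/(2π) = 69.65.

≈ 69.7 revolutions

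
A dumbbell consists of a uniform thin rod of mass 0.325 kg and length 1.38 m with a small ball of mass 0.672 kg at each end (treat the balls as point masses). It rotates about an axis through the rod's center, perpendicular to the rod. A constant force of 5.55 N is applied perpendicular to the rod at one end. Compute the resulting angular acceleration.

α ≈ 5.54 rad/s²

I_rod = (1/12)ML² = (1/12)(0.325)(1.38)² = 0.05158 kg·m².
I_balls = 2·m·(L/2)² = 2(0.672)(0.6900)² = 0.6399 kg·m².
Total I = 0.6915 kg·m².
τ = F·(L/2) = (5.55)(0.690) = 3.829 N·m.
α = τ/I = 3.829/0.6915 = 5.538 rad/s².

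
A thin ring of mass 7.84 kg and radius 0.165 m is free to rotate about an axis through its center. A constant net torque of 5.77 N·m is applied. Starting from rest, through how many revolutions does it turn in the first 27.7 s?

≈ 1650 revolutions

I = MR² = (7.84)(0.165)² = 0.2134 kg·m².
α = τ/I = 5.77/0.2134 = 27.03 rad/s².
θ = ½αt² = ½(27.03)(27.7)² = 10370 rad.
Revolutions = θ/(2π) = 1651.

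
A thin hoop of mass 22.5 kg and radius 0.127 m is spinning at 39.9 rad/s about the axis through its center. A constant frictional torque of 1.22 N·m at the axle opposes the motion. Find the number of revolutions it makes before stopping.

I = MR² = (22.5)(0.127)² = 0.3629 kg·m².
The net torque has magnitude 1.22 N·m, opposing ω.
|α| = τ/I = 1.220/0.3629 = 3.362 rad/s² (deceleration).
ω² = ω₀² − 2|α|θ with ω = 0 ⇒ θ = ω₀²/(2|α|) = 236.8 rad = 37.68 rev.

≈ 37.7 revolutions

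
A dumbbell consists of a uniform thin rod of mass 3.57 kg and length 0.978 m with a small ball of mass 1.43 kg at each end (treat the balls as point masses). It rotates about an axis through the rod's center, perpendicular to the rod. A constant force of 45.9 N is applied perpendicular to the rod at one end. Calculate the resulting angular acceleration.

I_rod = (1/12)ML² = (1/12)(3.57)(0.978)² = 0.2846 kg·m².
I_balls = 2·m·(L/2)² = 2(1.43)(0.4890)² = 0.6839 kg·m².
Total I = 0.9684 kg·m².
τ = F·(L/2) = (45.9)(0.489) = 22.45 N·m.
α = τ/I = 22.45/0.9684 = 23.18 rad/s².

α ≈ 23.2 rad/s²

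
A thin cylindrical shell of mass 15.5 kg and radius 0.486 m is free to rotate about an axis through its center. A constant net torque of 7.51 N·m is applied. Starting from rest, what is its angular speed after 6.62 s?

I = MR² = (15.5)(0.486)² = 3.661 kg·m².
α = τ/I = 7.51/3.661 = 2.051 rad/s².
ω = ω₀ + αt = 0 + (2.051)(6.62) = 13.58 rad/s.

ω ≈ 13.6 rad/s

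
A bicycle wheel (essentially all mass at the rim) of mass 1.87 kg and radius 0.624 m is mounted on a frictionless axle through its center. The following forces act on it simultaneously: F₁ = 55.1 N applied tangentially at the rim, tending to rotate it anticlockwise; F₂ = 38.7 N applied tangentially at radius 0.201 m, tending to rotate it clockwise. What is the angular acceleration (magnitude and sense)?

α ≈ 36.5 rad/s², anticlockwise

I = MR² = (1.87)(0.624)² = 0.7281 kg·m².
Taking anticlockwise as positive: τ₁ = +(55.1)(0.624) = +34.38 N·m; τ₂ = −(38.7)(0.201) = −7.779 N·m.
Net torque τ = 26.60 N·m.
α = τ/I = 26.60/0.7281 = 36.54 rad/s².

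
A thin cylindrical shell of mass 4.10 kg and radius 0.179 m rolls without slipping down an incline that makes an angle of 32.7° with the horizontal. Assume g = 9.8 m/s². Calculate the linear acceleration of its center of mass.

a ≈ 2.65 m/s²

Translation along the incline: Mg sinθ − f = Ma.
Rotation about the center: fR = Iα with I = MR². No-slip gives a = αR, so f = (I/R²)a = M a.
Substituting: Mg sinθ = (1 + 1.000)Ma, so a = g sinθ/(1 + 1.000) = (9.8) sin 32.7° / 2.000 = 2.647 m/s².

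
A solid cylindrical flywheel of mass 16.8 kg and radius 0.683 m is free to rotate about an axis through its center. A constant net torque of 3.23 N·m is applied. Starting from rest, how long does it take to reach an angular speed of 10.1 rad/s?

I = ½MR² = (1/2)(16.8)(0.683)² = 3.919 kg·m².
α = τ/I = 3.23/3.919 = 0.8243 rad/s².
ω = αt ⇒ t = ω/α = 10.1/0.8243 = 12.25 s.

t ≈ 12.3 s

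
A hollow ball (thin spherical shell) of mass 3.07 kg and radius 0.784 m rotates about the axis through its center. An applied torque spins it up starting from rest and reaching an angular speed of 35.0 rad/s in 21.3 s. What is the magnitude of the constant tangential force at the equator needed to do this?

I = (2/3)MR² = (2/3)(3.07)(0.784)² = 1.258 kg·m².
α = Δω/Δt = (35.0 − 0)/21.3 = 1.643 rad/s².
The required torque is τ = Iα = (1.258)(1.643) = 2.067 N·m.
A tangential force at the equator gives τ = FR, so F = τ/R = 2.067/0.784 = 2.637 N.

F ≈ 2.64 N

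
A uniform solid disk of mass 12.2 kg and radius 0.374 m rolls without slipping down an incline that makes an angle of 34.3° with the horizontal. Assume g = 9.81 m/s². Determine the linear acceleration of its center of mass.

a ≈ 3.69 m/s²

Translation along the incline: Mg sinθ − f = Ma.
Rotation about the center: fR = Iα with I = ½MR². No-slip gives a = αR, so f = (I/R²)a = (1/2)M a.
Substituting: Mg sinθ = (1 + 0.5000)Ma, so a = g sinθ/(1 + 0.5000) = (9.81) sin 34.3° / 1.500 = 3.685 m/s².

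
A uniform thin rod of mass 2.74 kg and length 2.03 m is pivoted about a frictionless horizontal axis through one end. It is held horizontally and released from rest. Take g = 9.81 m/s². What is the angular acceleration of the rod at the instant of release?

α ≈ 7.25 rad/s²

About the pivot, I = (1/3)ML² = (1/3)(2.74)(2.03)² = 3.764 kg·m².
The weight acts at the center, a distance L/2 = 1.015 m from the pivot; τ = Mg(L/2) = 27.28 N·m.
α = τ/I = 27.28/3.764 = 7.249 rad/s².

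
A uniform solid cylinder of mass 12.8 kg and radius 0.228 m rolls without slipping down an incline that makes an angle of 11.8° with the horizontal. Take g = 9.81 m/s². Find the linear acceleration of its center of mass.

Translation along the incline: Mg sinθ − f = Ma.
Rotation about the center: fR = Iα with I = ½MR². No-slip gives a = αR, so f = (I/R²)a = (1/2)M a.
Substituting: Mg sinθ = (1 + 0.5000)Ma, so a = g sinθ/(1 + 0.5000) = (9.81) sin 11.8° / 1.500 = 1.337 m/s².

a ≈ 1.34 m/s²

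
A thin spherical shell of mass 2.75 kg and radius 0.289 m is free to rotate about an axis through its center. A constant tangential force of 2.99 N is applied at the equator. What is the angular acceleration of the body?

I = (2/3)MR² = (2/3)(2.75)(0.289)² = 0.1531 kg·m².
τ = F R = (2.99)(0.289) = 0.8641 N·m.
Newton's second law for rotation, τ = Iα, gives α = τ/I = 0.8641/0.1531 = 5.643 rad/s².

α ≈ 5.64 rad/s²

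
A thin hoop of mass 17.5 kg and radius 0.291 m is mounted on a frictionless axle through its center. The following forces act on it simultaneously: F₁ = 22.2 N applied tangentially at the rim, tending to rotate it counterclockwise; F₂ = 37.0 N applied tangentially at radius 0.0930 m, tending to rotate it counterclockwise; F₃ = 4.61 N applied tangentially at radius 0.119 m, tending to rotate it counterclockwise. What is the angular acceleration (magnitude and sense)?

I = MR² = (17.5)(0.291)² = 1.482 kg·m².
Taking counterclockwise as positive: τ₁ = +(22.2)(0.291) = +6.460 N·m; τ₂ = +(37.0)(0.0930) = +3.441 N·m; τ₃ = +(4.61)(0.119) = +0.5486 N·m.
Net torque τ = 10.45 N·m.
α = τ/I = 10.45/1.482 = 7.052 rad/s².

α ≈ 7.05 rad/s², counterclockwise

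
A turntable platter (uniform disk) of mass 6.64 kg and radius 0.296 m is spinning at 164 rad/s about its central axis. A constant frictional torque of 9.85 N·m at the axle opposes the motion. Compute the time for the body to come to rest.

I = ½MR² = (1/2)(6.64)(0.296)² = 0.2909 kg·m².
The net torque has magnitude 9.85 N·m, opposing ω.
|α| = τ/I = 9.850/0.2909 = 33.86 rad/s² (deceleration).
0 = ω₀ − |α|t ⇒ t = ω₀/|α| = 164/33.86 = 4.843 s.

t ≈ 4.84 s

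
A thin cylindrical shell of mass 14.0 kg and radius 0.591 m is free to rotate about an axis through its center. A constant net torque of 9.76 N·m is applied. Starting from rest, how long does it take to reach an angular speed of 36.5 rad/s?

t ≈ 18.3 s

I = MR² = (14.0)(0.591)² = 4.890 kg·m².
α = τ/I = 9.76/4.890 = 1.996 rad/s².
ω = αt ⇒ t = ω/α = 36.5/1.996 = 18.29 s.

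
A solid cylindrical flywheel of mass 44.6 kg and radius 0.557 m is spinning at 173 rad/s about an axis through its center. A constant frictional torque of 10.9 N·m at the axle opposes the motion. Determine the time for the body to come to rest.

t ≈ 110 s

I = ½MR² = (1/2)(44.6)(0.557)² = 6.919 kg·m².
The net torque has magnitude 10.9 N·m, opposing ω.
|α| = τ/I = 10.90/6.919 = 1.575 rad/s² (deceleration).
0 = ω₀ − |α|t ⇒ t = ω₀/|α| = 173/1.575 = 109.8 s.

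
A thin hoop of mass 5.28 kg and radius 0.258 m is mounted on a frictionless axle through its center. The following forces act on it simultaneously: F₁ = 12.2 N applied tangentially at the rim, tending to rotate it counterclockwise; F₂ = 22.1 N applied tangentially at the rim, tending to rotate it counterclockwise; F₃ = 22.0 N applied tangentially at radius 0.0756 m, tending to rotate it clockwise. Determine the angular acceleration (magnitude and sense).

I = MR² = (5.28)(0.258)² = 0.3515 kg·m².
Taking counterclockwise as positive: τ₁ = +(12.2)(0.258) = +3.148 N·m; τ₂ = +(22.1)(0.258) = +5.702 N·m; τ₃ = −(22.0)(0.0756) = −1.663 N·m.
Net torque τ = 7.186 N·m.
α = τ/I = 7.186/0.3515 = 20.45 rad/s².

α ≈ 20.4 rad/s², counterclockwise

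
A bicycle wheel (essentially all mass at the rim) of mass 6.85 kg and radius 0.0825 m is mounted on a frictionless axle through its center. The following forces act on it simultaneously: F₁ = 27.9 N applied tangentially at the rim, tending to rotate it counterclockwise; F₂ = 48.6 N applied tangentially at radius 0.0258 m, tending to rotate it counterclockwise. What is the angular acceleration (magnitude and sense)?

α ≈ 76.3 rad/s², counterclockwise

I = MR² = (6.85)(0.0825)² = 0.04662 kg·m².
Taking counterclockwise as positive: τ₁ = +(27.9)(0.0825) = +2.302 N·m; τ₂ = +(48.6)(0.0258) = +1.254 N·m.
Net torque τ = 3.556 N·m.
α = τ/I = 3.556/0.04662 = 76.26 rad/s².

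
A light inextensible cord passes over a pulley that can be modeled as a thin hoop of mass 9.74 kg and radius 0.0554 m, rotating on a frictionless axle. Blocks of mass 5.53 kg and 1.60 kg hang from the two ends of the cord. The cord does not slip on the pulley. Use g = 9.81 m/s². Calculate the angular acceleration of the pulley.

I = MR² = (9.74)(0.0554)² = 0.02989 kg·m².
Heavier block: m₁g − T₁ = m₁a. Lighter block: T₂ − m₂g = m₂a.
Pulley: (T₁ − T₂)R = Iα = I(a/R), so T₁ − T₂ = (I/R²)a = 1·M_p a = 9.740·a.
Adding the three: (m₁ − m₂)g = (m₁ + m₂ + 9.740)a, so a = (5.53 − 1.60)(9.81)/(5.53 + 1.60 + 9.740) = 2.285 m/s².
α = a/R = 2.285/0.0554 = 41.25 rad/s².

α ≈ 41.3 rad/s²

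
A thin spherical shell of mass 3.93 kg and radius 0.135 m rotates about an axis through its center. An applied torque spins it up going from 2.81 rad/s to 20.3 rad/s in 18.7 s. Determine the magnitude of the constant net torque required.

I = (2/3)MR² = (2/3)(3.93)(0.135)² = 0.04775 kg·m².
α = Δω/Δt = (20.3 − 2.81)/18.7 = 0.9353 rad/s².
τ = Iα = (0.04775)(0.9353) = 0.04466 N·m.

τ ≈ 0.0447 N·m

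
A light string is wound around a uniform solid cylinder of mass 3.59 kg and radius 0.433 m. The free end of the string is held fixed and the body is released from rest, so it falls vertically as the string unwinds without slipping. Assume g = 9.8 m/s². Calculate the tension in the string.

T ≈ 11.7 N

Translation: Mg − T = Ma. Rotation about the center: TR = Iα with I = ½MR².
With a = αR: T = (I/R²)a = (1/2)M a, so Mg = (1 + 0.5000)Ma.
a = g/(1 + 0.5000) = 9.8/1.500 = 6.533 m/s².
T = 0.5000·M·a = (0.5000)(3.59)(6.533) = 11.73 N.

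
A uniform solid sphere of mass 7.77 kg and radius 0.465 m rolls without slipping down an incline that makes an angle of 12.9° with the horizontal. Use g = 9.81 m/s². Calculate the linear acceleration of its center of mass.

Translation along the incline: Mg sinθ − f = Ma.
Rotation about the center: fR = Iα with I = (2/5)MR². No-slip gives a = αR, so f = (I/R²)a = (2/5)M a.
Substituting: Mg sinθ = (1 + 0.4000)Ma, so a = g sinθ/(1 + 0.4000) = (9.81) sin 12.9° / 1.400 = 1.564 m/s².

a ≈ 1.56 m/s²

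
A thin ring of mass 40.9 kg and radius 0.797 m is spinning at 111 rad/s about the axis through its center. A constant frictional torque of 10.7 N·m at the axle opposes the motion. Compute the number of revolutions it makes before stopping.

I = MR² = (40.9)(0.797)² = 25.98 kg·m².
The net torque has magnitude 10.7 N·m, opposing ω.
|α| = τ/I = 10.70/25.98 = 0.4119 rad/s² (deceleration).
ω² = ω₀² − 2|α|θ with ω = 0 ⇒ θ = ω₀²/(2|α|) = 14960 rad = 2381 rev.

≈ 2380 revolutions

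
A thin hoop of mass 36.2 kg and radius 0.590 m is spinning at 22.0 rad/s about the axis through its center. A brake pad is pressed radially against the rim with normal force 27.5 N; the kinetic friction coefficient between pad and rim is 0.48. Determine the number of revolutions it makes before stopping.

I = MR² = (36.2)(0.590)² = 12.60 kg·m².
Friction force f = μN = (0.48)(27.5) = 13.20 N at the rim; torque magnitude τ = fR = 7.788 N·m, opposing ω.
|α| = τ/I = 7.788/12.60 = 0.6180 rad/s² (deceleration).
ω² = ω₀² − 2|α|θ with ω = 0 ⇒ θ = ω₀²/(2|α|) = 391.6 rad = 62.32 rev.

≈ 62.3 revolutions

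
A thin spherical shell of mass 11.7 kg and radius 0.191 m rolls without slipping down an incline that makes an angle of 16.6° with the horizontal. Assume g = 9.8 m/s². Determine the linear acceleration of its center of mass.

Translation along the incline: Mg sinθ − f = Ma.
Rotation about the center: fR = Iα with I = (2/3)MR². No-slip gives a = αR, so f = (I/R²)a = (2/3)M a.
Substituting: Mg sinθ = (1 + 0.6667)Ma, so a = g sinθ/(1 + 0.6667) = (9.8) sin 16.6° / 1.667 = 1.680 m/s².

a ≈ 1.68 m/s²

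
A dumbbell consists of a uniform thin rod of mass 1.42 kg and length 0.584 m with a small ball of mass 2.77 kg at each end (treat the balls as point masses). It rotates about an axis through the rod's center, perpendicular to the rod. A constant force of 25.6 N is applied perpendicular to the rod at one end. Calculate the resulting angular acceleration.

α ≈ 14.6 rad/s²

I_rod = (1/12)ML² = (1/12)(1.42)(0.584)² = 0.04036 kg·m².
I_balls = 2·m·(L/2)² = 2(2.77)(0.2920)² = 0.4724 kg·m².
Total I = 0.5127 kg·m².
τ = F·(L/2) = (25.6)(0.292) = 7.475 N·m.
α = τ/I = 7.475/0.5127 = 14.58 rad/s².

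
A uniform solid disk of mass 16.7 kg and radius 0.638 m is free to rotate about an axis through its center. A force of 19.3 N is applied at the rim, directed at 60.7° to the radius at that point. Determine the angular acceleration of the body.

I = ½MR² = (1/2)(16.7)(0.638)² = 3.399 kg·m².
Only the tangential component produces torque: τ = F R sinθ = (19.3)(0.638) sin 60.7° = 10.74 N·m.
From τ = Iα: α = 10.74/3.399 = 3.159 rad/s².

α ≈ 3.16 rad/s²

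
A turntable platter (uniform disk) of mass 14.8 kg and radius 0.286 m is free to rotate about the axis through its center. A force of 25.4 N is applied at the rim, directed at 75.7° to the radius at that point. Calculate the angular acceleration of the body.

I = ½MR² = (1/2)(14.8)(0.286)² = 0.6053 kg·m².
Only the tangential component produces torque: τ = F R sinθ = (25.4)(0.286) sin 75.7° = 7.039 N·m.
Newton's second law for rotation, τ = Iα, gives α = τ/I = 7.039/0.6053 = 11.63 rad/s².

α ≈ 11.6 rad/s²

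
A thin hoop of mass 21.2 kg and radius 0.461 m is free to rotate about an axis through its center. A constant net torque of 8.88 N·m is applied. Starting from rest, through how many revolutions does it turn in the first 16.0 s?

I = MR² = (21.2)(0.461)² = 4.505 kg·m².
α = τ/I = 8.88/4.505 = 1.971 rad/s².
θ = ½αt² = ½(1.971)(16.0)² = 252.3 rad.
Revolutions = θ/(2π) = 40.15.

≈ 40.2 revolutions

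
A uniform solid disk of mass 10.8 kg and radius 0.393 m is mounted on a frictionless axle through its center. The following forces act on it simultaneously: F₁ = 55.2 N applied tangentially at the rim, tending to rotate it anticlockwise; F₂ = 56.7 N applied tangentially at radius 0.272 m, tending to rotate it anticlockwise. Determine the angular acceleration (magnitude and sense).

I = ½MR² = (1/2)(10.8)(0.393)² = 0.8340 kg·m².
Taking anticlockwise as positive: τ₁ = +(55.2)(0.393) = +21.69 N·m; τ₂ = +(56.7)(0.272) = +15.42 N·m.
Net torque τ = 37.12 N·m.
α = τ/I = 37.12/0.8340 = 44.50 rad/s².

α ≈ 44.5 rad/s², anticlockwise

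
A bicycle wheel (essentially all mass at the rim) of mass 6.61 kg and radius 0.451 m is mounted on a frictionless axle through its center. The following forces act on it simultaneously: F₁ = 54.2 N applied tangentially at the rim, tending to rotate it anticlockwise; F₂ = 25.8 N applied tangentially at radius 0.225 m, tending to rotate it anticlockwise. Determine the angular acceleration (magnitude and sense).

α ≈ 22.5 rad/s², anticlockwise

I = MR² = (6.61)(0.451)² = 1.344 kg·m².
Taking anticlockwise as positive: τ₁ = +(54.2)(0.451) = +24.44 N·m; τ₂ = +(25.8)(0.225) = +5.805 N·m.
Net torque τ = 30.25 N·m.
α = τ/I = 30.25/1.344 = 22.50 rad/s².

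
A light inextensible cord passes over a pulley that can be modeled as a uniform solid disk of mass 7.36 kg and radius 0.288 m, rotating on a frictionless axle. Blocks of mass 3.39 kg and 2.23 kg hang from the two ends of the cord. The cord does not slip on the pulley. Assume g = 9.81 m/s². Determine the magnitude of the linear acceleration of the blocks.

a ≈ 1.22 m/s²

I = ½MR² = (1/2)(7.36)(0.288)² = 0.3052 kg·m².
Heavier block: m₁g − T₁ = m₁a. Lighter block: T₂ − m₂g = m₂a.
Pulley: (T₁ − T₂)R = Iα = I(a/R), so T₁ − T₂ = (I/R²)a = (1/2)M_p a = 3.680·a.
Adding the three: (m₁ − m₂)g = (m₁ + m₂ + 3.680)a, so a = (3.39 − 2.23)(9.81)/(3.39 + 2.23 + 3.680) = 1.224 m/s².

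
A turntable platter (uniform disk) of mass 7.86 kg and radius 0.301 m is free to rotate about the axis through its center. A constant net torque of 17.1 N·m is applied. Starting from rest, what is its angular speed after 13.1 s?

I = ½MR² = (1/2)(7.86)(0.301)² = 0.3561 kg·m².
α = τ/I = 17.1/0.3561 = 48.03 rad/s².
ω = ω₀ + αt = 0 + (48.03)(13.1) = 629.1 rad/s.

ω ≈ 629 rad/s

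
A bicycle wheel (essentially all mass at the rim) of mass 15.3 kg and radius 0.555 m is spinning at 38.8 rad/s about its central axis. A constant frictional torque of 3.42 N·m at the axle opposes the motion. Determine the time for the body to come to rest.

I = MR² = (15.3)(0.555)² = 4.713 kg·m².
The net torque has magnitude 3.42 N·m, opposing ω.
|α| = τ/I = 3.420/4.713 = 0.7257 rad/s² (deceleration).
0 = ω₀ − |α|t ⇒ t = ω₀/|α| = 38.8/0.7257 = 53.47 s.

t ≈ 53.5 s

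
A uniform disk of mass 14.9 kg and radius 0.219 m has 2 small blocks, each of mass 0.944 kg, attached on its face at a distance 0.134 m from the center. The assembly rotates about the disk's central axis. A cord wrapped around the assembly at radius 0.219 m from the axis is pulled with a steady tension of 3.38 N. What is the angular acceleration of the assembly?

I_disk = ½MR² = ½(14.9)(0.219)² = 0.3573 kg·m².
I_blocks = 2·m·r² = 2(0.944)(0.134)² = 0.03390 kg·m².
Total I = 0.3912 kg·m².
τ = F r = (3.38)(0.219) = 0.7402 N·m.
α = τ/I = 0.7402/0.3912 = 1.892 rad/s².

α ≈ 1.89 rad/s²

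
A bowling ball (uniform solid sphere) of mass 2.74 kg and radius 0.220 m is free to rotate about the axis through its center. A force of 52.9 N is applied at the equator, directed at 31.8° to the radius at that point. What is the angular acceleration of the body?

α ≈ 116 rad/s²

I = (2/5)MR² = (2/5)(2.74)(0.220)² = 0.05305 kg·m².
Only the tangential component produces torque: τ = F R sinθ = (52.9)(0.220) sin 31.8° = 6.133 N·m.
From τ = Iα: α = 6.133/0.05305 = 115.6 rad/s².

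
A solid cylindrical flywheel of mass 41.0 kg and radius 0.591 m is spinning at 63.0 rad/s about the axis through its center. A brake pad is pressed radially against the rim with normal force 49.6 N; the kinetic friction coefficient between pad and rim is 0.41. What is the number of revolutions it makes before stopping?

I = ½MR² = (1/2)(41.0)(0.591)² = 7.160 kg·m².
Friction force f = μN = (0.41)(49.6) = 20.34 N at the rim; torque magnitude τ = fR = 12.02 N·m, opposing ω.
|α| = τ/I = 12.02/7.160 = 1.679 rad/s² (deceleration).
ω² = ω₀² − 2|α|θ with ω = 0 ⇒ θ = ω₀²/(2|α|) = 1182 rad = 188.2 rev.

≈ 188 revolutions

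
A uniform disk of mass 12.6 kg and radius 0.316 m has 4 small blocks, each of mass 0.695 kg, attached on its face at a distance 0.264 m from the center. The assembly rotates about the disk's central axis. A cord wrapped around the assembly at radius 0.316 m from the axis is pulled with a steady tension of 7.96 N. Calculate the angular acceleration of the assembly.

I_disk = ½MR² = ½(12.6)(0.316)² = 0.6291 kg·m².
I_blocks = 4·m·r² = 4(0.695)(0.264)² = 0.1938 kg·m².
Total I = 0.8228 kg·m².
τ = F r = (7.96)(0.316) = 2.515 N·m.
α = τ/I = 2.515/0.8228 = 3.057 rad/s².

α ≈ 3.06 rad/s²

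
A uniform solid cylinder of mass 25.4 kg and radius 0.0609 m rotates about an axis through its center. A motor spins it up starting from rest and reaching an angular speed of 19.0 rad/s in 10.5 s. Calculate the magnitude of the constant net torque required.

I = ½MR² = (1/2)(25.4)(0.0609)² = 0.04710 kg·m².
α = Δω/Δt = (19.0 − 0)/10.5 = 1.810 rad/s².
τ = Iα = (0.04710)(1.810) = 0.08523 N·m.

τ ≈ 0.0852 N·m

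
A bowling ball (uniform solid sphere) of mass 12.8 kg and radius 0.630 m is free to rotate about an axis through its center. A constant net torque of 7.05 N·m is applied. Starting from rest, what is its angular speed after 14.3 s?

ω ≈ 49.6 rad/s

I = (2/5)MR² = (2/5)(12.8)(0.630)² = 2.032 kg·m².
α = τ/I = 7.05/2.032 = 3.469 rad/s².
ω = ω₀ + αt = 0 + (3.469)(14.3) = 49.61 rad/s.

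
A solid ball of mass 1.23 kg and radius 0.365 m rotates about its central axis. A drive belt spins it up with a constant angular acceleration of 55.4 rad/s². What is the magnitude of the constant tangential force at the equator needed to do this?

F ≈ 9.95 N

I = (2/5)MR² = (2/5)(1.23)(0.365)² = 0.06555 kg·m².
The required torque is τ = Iα = (0.06555)(55.40) = 3.631 N·m.
A tangential force at the equator gives τ = FR, so F = τ/R = 3.631/0.365 = 9.949 N.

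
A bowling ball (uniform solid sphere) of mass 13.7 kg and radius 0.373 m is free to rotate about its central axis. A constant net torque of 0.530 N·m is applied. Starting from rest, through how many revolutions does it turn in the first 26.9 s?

≈ 40.0 revolutions

I = (2/5)MR² = (2/5)(13.7)(0.373)² = 0.7624 kg·m².
α = τ/I = 0.530/0.7624 = 0.6951 rad/s².
θ = ½αt² = ½(0.6951)(26.9)² = 251.5 rad.
Revolutions = θ/(2π) = 40.03.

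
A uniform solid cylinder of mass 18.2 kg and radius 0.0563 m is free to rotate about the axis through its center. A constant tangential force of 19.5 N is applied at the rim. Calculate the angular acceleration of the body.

α ≈ 38.1 rad/s²

I = ½MR² = (1/2)(18.2)(0.0563)² = 0.02884 kg·m².
τ = F R = (19.5)(0.0563) = 1.098 N·m.
Newton's second law for rotation, τ = Iα, gives α = τ/I = 1.098/0.02884 = 38.06 rad/s².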